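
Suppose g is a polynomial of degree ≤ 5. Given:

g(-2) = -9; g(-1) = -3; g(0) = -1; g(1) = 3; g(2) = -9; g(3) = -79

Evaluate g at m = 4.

Write g(m) = am^5 + bm^4 + cm³ + dm² + em + p; the 6 given values yield a linear system in the 6 coefficients.
Solving, the leading coefficient vanishes, and g(m) = -m^4 - m³ + 2m² + 4m - 1.
Then g(4) = -273.

-273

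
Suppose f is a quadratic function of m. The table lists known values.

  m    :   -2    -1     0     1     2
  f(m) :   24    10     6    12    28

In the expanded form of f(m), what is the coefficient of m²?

First differences: -14, -4, 6, 16. Second differences: 10, 10, 10.
Level-2 differences are constant, so f has degree 2.
Fitting a degree-2 polynomial gives f(m) = 5m² + m + 6.
The coefficient of m² is 5.

5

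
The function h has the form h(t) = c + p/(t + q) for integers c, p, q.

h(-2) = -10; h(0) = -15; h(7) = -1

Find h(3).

15

(h(t) − c)(t + q) = p for each data point; the three points give a linear system in c and q, then p follows.
Solving: c = -5, q = -2, p = 20, so h(t) = -5 + 20/(t − 2).
Then h(3) = -5 + 20/1 = 15.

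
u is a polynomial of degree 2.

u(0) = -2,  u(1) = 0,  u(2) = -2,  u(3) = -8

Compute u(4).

-18

Write u(m) = am² + bm + c; the 4 given values yield a linear system in the 3 coefficients.
Solving, u(m) = -2m² + 4m - 2.
Then u(4) = -18.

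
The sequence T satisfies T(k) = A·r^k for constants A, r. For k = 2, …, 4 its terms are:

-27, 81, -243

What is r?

-3

Consecutive ratio: 81/(-27) = -3, and -243/81 = -3, so r = -3.
Then A·(-3)^2 = -27 gives A = -3, and T(k) = -3·(-3)^k.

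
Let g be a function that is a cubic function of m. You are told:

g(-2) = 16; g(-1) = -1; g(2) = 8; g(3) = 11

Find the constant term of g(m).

-4

Write g(m) = am³ + bm² + cm + d; the 4 given values yield a linear system in the 4 coefficients.
Solving, g(m) = -m³ + 4m² + 2m - 4.
The constant term is g(0) = -4.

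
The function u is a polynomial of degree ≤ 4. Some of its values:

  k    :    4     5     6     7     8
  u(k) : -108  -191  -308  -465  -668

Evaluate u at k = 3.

-53

First differences: -83, -117, -157, -203. Second differences: -34, -40, -46. Third differences: -6, -6.
Level-3 differences are constant, so u has degree 3.
Fitting a degree-3 polynomial gives u(k) = -k³ - 2k² - 4k + 4.
Then u(3) = -53.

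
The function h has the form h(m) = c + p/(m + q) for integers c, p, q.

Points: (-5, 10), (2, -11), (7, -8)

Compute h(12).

-7

(h(m) − c)(m + q) = p for each data point; the three points give a linear system in c and q, then p follows.
Solving: c = -5, q = 3, p = -30, so h(m) = -5 − 30/(m + 3).
Then h(12) = -5 − 30/15 = -7.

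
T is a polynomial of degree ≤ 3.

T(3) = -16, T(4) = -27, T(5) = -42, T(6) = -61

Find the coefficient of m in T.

First differences: -11, -15, -19. Second differences: -4, -4.
Level-2 differences are constant, so T has degree 2.
Fitting a degree-2 polynomial gives T(m) = -2m² + 3m - 7.
The coefficient of m is 3.

3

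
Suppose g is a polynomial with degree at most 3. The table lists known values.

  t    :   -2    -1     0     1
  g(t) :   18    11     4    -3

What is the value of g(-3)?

First differences: -7, -7, -7.
Level-1 differences are constant, so g has degree 1.
Fitting a degree-1 polynomial gives g(t) = -7t + 4.
Then g(-3) = 25.

25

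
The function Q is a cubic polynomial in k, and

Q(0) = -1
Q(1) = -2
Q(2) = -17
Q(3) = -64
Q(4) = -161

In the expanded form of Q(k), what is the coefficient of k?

Write Q(k) = ak³ + bk² + ck + d; the 5 given values yield a linear system in the 4 coefficients.
Solving, Q(k) = -3k³ + 2k² - 1.
The coefficient of k is 0.

0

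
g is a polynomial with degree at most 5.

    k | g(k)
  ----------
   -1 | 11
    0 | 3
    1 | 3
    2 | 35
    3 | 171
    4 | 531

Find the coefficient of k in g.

-4

First differences: -8, 0, 32, 136, 360. Second differences: 8, 32, 104, 224. Third differences: 24, 72, 120. Fourth differences: 48, 48.
Level-4 differences are constant, so g has degree 4.
Fitting a degree-4 polynomial gives g(k) = 2k^4 + 2k² - 4k + 3.
The coefficient of k is -4.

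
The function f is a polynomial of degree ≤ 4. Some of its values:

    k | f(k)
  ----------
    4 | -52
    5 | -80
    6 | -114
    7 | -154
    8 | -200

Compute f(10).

Write f(k) = ak^4 + bk³ + ck² + dk + e; the 5 given values yield a linear system in the 5 coefficients.
Solving, the top 2 coefficients vanish, and f(k) = -3k² - k.
Then f(10) = -310.

-310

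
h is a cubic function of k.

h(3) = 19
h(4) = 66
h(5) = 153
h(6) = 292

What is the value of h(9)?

1141

Write h(k) = ak³ + bk² + ck + d; the 4 given values yield a linear system in the 4 coefficients.
Solving, h(k) = 2k³ - 4k² + k - 2.
Then h(9) = 1141.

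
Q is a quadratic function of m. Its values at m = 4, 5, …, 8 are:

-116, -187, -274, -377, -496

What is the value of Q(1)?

1

First differences: -71, -87, -103, -119. Second differences: -16, -16, -16.
Level-2 differences are constant, so Q has degree 2.
Fitting a degree-2 polynomial gives Q(m) = -8m² + m + 8.
Then Q(1) = 1.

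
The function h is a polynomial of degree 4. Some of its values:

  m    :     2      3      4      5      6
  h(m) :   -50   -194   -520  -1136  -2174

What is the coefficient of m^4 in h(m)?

Write h(m) = am^4 + bm³ + cm² + dm + e; the 5 given values yield a linear system in the 5 coefficients.
Solving, h(m) = -m^4 - 4m³ - 3m + 4.
The coefficient of m^4 is -1.

-1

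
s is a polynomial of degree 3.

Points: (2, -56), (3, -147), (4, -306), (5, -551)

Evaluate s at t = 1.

Write s(t) = at³ + bt² + ct + d; the 4 given values yield a linear system in the 4 coefficients.
Solving, s(t) = -3t³ - 7t² + t - 6.
Then s(1) = -15.

-15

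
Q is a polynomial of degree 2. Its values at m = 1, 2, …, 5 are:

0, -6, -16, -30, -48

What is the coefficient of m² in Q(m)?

First differences: -6, -10, -14, -18. Second differences: -4, -4, -4.
Level-2 differences are constant, so Q has degree 2.
Fitting a degree-2 polynomial gives Q(m) = -2m² + 2.
The coefficient of m² is -2.

-2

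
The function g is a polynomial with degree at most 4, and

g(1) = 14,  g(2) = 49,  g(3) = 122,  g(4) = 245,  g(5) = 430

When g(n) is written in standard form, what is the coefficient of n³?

2

First differences: 35, 73, 123, 185. Second differences: 38, 50, 62. Third differences: 12, 12.
Level-3 differences are constant, so g has degree 3.
Fitting a degree-3 polynomial gives g(n) = 2n³ + 7n² + 5.
The coefficient of n³ is 2.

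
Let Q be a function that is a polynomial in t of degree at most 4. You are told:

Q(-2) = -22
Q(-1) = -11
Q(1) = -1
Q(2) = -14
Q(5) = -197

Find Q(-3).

-29

Write Q(t) = at^4 + bt³ + ct² + dt + e; the 5 given values yield a linear system in the 5 coefficients.
Solving, the leading coefficient vanishes, and Q(t) = -t³ - 4t² + 6t - 2.
Then Q(-3) = -29.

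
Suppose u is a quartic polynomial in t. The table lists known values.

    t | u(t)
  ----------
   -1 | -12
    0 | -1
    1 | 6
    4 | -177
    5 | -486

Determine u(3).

Write u(t) = at^4 + bt³ + ct² + dt + e; the 5 given values yield a linear system in the 5 coefficients.
Solving, u(t) = -t^4 + t³ - t² + 8t - 1.
Then u(3) = -40.

-40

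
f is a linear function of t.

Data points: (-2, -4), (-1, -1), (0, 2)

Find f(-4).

Write f(t) = at + b; the 3 given values yield a linear system in the 2 coefficients.
Solving, f(t) = 3t + 2.
Then f(-4) = -10.

-10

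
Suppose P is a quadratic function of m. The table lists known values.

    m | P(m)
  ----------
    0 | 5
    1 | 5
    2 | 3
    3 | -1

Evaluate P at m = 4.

First differences: 0, -2, -4. Second differences: -2, -2.
Level-2 differences are constant, so P has degree 2.
Fitting a degree-2 polynomial gives P(m) = -m² + m + 5.
Then P(4) = -7.

-7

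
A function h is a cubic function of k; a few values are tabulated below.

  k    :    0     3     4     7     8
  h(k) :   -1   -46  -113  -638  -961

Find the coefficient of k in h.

Write h(k) = ak³ + bk² + ck + d; the 5 given values yield a linear system in the 4 coefficients.
Solving, h(k) = -2k³ + k² - 1.
The coefficient of k is 0.

0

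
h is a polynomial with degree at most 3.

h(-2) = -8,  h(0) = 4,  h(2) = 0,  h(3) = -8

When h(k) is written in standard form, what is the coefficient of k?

Write h(k) = ak³ + bk² + ck + d; the 4 given values yield a linear system in the 4 coefficients.
Solving, the leading coefficient vanishes, and h(k) = -2k² + 2k + 4.
The coefficient of k is 2.

2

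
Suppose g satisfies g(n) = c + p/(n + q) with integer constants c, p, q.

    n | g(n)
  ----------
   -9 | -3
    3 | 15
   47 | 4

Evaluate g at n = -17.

(g(n) − c)(n + q) = p for each data point; the three points give a linear system in c and q, then p follows.
Solving: c = 3, q = 1, p = 48, so g(n) = 3 + 48/(n + 1).
Then g(-17) = 3 + 48/(-16) = 0.

0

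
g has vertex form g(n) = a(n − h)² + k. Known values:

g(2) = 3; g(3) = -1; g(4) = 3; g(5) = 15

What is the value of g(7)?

First differences -4, 4, 12; second difference 8 = 2a, so a = 4.
Expanding, the n-coefficient is −2ah = -8h; matching it to the data gives h = 3, and then k = -1.
So g(n) = 4(n − 3)² − 1.
g(7) = 4·4² − 1 = 63.

63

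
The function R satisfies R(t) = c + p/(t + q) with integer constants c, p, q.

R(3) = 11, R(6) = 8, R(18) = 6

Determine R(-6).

2

(R(t) − c)(t + q) = p for each data point; the three points give a linear system in c and q, then p follows.
Solving: c = 5, q = 0, p = 18, so R(t) = 5 + 18/(t + 0).
Then R(-6) = 5 + 18/(-6) = 2.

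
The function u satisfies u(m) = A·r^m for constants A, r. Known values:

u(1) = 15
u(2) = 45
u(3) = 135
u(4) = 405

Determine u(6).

3645

Consecutive ratio: 45/15 = 3, and 135/45 = 3, so r = 3.
Then A·3^1 = 15 gives A = 5, and u(m) = 5·3^m.
u(6) = 5·3^6 = 3645.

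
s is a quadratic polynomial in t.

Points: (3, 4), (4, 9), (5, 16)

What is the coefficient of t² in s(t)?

Write s(t) = at² + bt + c; the 3 given values yield a linear system in the 3 coefficients.
Solving, s(t) = t² - 2t + 1.
The coefficient of t² is 1.

1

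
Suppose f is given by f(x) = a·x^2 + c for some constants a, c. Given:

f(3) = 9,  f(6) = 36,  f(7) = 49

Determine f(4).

16

From f(3) = 9 and f(6) = 36: 9a + c = 9 and 36a + c = 36.
Subtracting: 27a = 27, so a = 1; then c = 9 − 1·9 = 0.
So f(x) = 1x² + 0, and f(4) = 16.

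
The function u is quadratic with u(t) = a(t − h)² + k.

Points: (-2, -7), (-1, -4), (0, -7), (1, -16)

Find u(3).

-52

First differences 3, -3, -9; second difference -6 = 2a, so a = -3.
Expanding, the t-coefficient is −2ah = 6h; matching it to the data gives h = -1, and then k = -4.
So u(t) = -3(t + 1)² − 4.
u(3) = -3·4² − 4 = -52.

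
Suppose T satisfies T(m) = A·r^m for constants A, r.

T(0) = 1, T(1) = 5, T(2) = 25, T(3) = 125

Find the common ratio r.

5

Consecutive ratio: 5/1 = 5, and 25/5 = 5, so r = 5.
Then A·5^0 = 1 gives A = 1, and T(m) = 1·5^m.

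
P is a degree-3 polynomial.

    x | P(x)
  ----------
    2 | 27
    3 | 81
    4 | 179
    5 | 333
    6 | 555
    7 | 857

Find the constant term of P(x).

3

First differences: 54, 98, 154, 222, 302. Second differences: 44, 56, 68, 80. Third differences: 12, 12, 12.
Level-3 differences are constant, so P has degree 3.
Fitting a degree-3 polynomial gives P(x) = 2x³ + 4x² - 4x + 3.
The constant term is P(0) = 3.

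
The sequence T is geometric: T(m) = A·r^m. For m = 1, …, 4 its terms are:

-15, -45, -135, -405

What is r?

3

Consecutive ratio: -45/(-15) = 3, and -135/(-45) = 3, so r = 3.
Then A·3^1 = -15 gives A = -5, and T(m) = -5·3^m.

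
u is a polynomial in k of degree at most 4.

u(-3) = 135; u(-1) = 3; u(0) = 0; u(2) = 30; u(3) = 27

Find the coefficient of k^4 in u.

0

Write u(k) = ak^4 + bk³ + ck² + dk + e; the 5 given values yield a linear system in the 5 coefficients.
Solving, the leading coefficient vanishes, and u(k) = -3k³ + 9k² + 9k.
The coefficient of k^4 is 0.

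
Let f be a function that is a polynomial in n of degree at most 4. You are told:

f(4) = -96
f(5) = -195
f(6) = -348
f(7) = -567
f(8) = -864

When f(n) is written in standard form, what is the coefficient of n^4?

0

Write f(n) = an^4 + bn³ + cn² + dn + e; the 5 given values yield a linear system in the 5 coefficients.
Solving, the leading coefficient vanishes, and f(n) = -2n³ + 3n² - 4n.
The coefficient of n^4 is 0.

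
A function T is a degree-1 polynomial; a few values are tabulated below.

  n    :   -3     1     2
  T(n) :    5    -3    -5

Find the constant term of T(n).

Write T(n) = an + b; the 3 given values yield a linear system in the 2 coefficients.
Solving, T(n) = -2n - 1.
The constant term is T(0) = -1.

-1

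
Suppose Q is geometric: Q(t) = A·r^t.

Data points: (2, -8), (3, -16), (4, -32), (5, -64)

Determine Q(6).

Consecutive ratio: -16/(-8) = 2, and -32/(-16) = 2, so r = 2.
Then A·2^2 = -8 gives A = -2, and Q(t) = -2·2^t.
Q(6) = -2·2^6 = -128.

-128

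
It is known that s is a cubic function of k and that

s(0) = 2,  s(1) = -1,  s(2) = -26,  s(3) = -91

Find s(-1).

1

Write s(k) = ak³ + bk² + ck + d; the 4 given values yield a linear system in the 4 coefficients.
Solving, s(k) = -3k³ - 2k² + 2k + 2.
Then s(-1) = 1.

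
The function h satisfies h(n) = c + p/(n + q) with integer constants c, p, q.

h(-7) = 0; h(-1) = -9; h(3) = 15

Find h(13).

5

(h(n) − c)(n + q) = p for each data point; the three points give a linear system in c and q, then p follows.
Solving: c = 3, q = -1, p = 24, so h(n) = 3 + 24/(n − 1).
Then h(13) = 3 + 24/12 = 5.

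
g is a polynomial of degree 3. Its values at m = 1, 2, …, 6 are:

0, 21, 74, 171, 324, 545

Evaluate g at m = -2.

9

Write g(m) = am³ + bm² + cm + d; the 6 given values yield a linear system in the 4 coefficients.
Solving, g(m) = 2m³ + 4m² - 5m - 1.
Then g(-2) = 9.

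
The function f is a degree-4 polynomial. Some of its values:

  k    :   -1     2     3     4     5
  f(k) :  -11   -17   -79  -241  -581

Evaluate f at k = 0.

-1

Write f(k) = ak^4 + bk³ + ck² + dk + e; the 5 given values yield a linear system in the 5 coefficients.
Solving, f(k) = -k^4 + k³ - 4k² + 4k - 1.
Then f(0) = -1.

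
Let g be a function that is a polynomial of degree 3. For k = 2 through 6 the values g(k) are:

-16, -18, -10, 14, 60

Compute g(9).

First differences: -2, 8, 24, 46. Second differences: 10, 16, 22. Third differences: 6, 6.
Level-3 differences are constant, so g has degree 3.
Fitting a degree-3 polynomial gives g(k) = k³ - 4k² - k - 6.
Then g(9) = 390.

390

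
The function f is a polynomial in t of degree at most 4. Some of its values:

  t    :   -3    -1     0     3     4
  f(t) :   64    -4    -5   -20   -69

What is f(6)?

-305

Write f(t) = at^4 + bt³ + ct² + dt + e; the 5 given values yield a linear system in the 5 coefficients.
Solving, the leading coefficient vanishes, and f(t) = -2t³ + 3t² + 4t - 5.
Then f(6) = -305.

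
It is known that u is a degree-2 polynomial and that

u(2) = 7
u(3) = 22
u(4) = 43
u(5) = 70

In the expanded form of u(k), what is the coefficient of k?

0

First differences: 15, 21, 27. Second differences: 6, 6.
Level-2 differences are constant, so u has degree 2.
Fitting a degree-2 polynomial gives u(k) = 3k² - 5.
The coefficient of k is 0.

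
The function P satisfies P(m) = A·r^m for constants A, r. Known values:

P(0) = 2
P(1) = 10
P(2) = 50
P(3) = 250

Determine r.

Consecutive ratio: 10/2 = 5, and 50/10 = 5, so r = 5.
Then A·5^0 = 2 gives A = 2, and P(m) = 2·5^m.

5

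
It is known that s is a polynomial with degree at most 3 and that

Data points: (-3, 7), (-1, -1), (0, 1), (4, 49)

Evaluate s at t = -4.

17

Write s(t) = at³ + bt² + ct + d; the 4 given values yield a linear system in the 4 coefficients.
Solving, the leading coefficient vanishes, and s(t) = 2t² + 4t + 1.
Then s(-4) = 17.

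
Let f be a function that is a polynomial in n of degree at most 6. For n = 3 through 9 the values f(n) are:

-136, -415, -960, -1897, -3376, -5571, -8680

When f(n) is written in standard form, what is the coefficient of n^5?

First differences: -279, -545, -937, -1479, -2195, -3109. Second differences: -266, -392, -542, -716, -914. Third differences: -126, -150, -174, -198. Fourth differences: -24, -24, -24.
Level-4 differences are constant, so f has degree 4.
Fitting a degree-4 polynomial gives f(n) = -n^4 - 3n³ + 7n + 5.
The coefficient of n^5 is 0.

0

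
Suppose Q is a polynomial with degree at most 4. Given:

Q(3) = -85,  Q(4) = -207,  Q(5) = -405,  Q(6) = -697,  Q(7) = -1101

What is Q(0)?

5

Write Q(m) = am^4 + bm³ + cm² + dm + e; the 5 given values yield a linear system in the 5 coefficients.
Solving, the leading coefficient vanishes, and Q(m) = -3m³ - 2m² + 3m + 5.
The constant term is Q(0) = 5.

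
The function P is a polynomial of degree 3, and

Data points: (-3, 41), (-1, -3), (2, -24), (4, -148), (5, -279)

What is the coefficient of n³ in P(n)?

Write P(n) = an³ + bn² + cn + d; the 5 given values yield a linear system in the 4 coefficients.
Solving, P(n) = -2n³ - n² - 4.
The coefficient of n³ is -2.

-2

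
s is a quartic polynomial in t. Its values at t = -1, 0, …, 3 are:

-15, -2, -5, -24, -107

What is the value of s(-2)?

-92

Write s(t) = at^4 + bt³ + ct² + dt + e; the 5 given values yield a linear system in the 5 coefficients.
Solving, s(t) = -2t^4 + 4t³ - 6t² + t - 2.
Then s(-2) = -92.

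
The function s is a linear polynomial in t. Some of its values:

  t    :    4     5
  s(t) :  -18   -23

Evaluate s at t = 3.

Write s(t) = at + b; the 2 given values yield a linear system in the 2 coefficients.
Solving, s(t) = -5t + 2.
Then s(3) = -13.

-13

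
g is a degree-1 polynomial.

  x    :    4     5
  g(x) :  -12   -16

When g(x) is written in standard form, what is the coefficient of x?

-4

Write g(x) = ax + b; the 2 given values yield a linear system in the 2 coefficients.
Solving, g(x) = -4x + 4.
The coefficient of x is -4.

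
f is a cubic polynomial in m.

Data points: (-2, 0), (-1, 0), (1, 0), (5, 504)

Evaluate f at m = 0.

-6

Write f(m) = am³ + bm² + cm + d; the 4 given values yield a linear system in the 4 coefficients.
Solving, f(m) = 3m³ + 6m² - 3m - 6.
Then f(0) = -6.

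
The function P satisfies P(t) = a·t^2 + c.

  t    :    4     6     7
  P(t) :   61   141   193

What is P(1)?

From P(4) = 61 and P(6) = 141: 16a + c = 61 and 36a + c = 141.
Subtracting: 20a = 80, so a = 4; then c = 61 − 4·16 = -3.
So P(t) = 4t² − 3, and P(1) = 1.

1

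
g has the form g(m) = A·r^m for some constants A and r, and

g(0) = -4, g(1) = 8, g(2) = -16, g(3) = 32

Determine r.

Consecutive ratio: 8/(-4) = -2, and -16/8 = -2, so r = -2.
Then A·(-2)^0 = -4 gives A = -4, and g(m) = -4·(-2)^m.

-2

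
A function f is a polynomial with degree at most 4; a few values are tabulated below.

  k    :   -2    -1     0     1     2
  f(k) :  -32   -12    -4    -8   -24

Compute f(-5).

First differences: 20, 8, -4, -16. Second differences: -12, -12, -12.
Level-2 differences are constant, so f has degree 2.
Fitting a degree-2 polynomial gives f(k) = -6k² + 2k - 4.
Then f(-5) = -164.

-164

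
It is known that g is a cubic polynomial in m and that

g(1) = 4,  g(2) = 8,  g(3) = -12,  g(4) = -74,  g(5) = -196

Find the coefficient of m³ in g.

-3

First differences: 4, -20, -62, -122. Second differences: -24, -42, -60. Third differences: -18, -18.
Level-3 differences are constant, so g has degree 3.
Fitting a degree-3 polynomial gives g(m) = -3m³ + 6m² + 7m - 6.
The coefficient of m³ is -3.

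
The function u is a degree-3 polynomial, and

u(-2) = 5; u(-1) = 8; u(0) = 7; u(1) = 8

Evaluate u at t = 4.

83

Write u(t) = at³ + bt² + ct + d; the 4 given values yield a linear system in the 4 coefficients.
Solving, u(t) = t³ + t² - t + 7.
Then u(4) = 83.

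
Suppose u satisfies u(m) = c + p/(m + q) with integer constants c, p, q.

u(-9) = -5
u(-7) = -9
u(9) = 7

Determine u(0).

(u(m) − c)(m + q) = p for each data point; the three points give a linear system in c and q, then p follows.
Solving: c = 3, q = 3, p = 48, so u(m) = 3 + 48/(m + 3).
Then u(0) = 3 + 48/3 = 19.

19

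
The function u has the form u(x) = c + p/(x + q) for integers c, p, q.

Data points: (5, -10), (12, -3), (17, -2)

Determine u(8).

-5

(u(x) − c)(x + q) = p for each data point; the three points give a linear system in c and q, then p follows.
Solving: c = 0, q = -2, p = -30, so u(x) = -30/(x − 2).
Then u(8) = 0 − 30/6 = -5.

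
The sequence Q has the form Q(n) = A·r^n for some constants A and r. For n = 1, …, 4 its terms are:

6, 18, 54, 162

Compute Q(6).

Consecutive ratio: 18/6 = 3, and 54/18 = 3, so r = 3.
Then A·3^1 = 6 gives A = 2, and Q(n) = 2·3^n.
Q(6) = 2·3^6 = 1458.

1458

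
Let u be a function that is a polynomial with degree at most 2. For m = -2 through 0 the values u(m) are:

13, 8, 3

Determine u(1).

-2

Write u(m) = am² + bm + c; the 3 given values yield a linear system in the 3 coefficients.
Solving, the leading coefficient vanishes, and u(m) = -5m + 3.
Then u(1) = -2.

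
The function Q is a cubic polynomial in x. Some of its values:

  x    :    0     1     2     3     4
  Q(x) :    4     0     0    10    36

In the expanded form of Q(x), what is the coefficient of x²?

First differences: -4, 0, 10, 26. Second differences: 4, 10, 16. Third differences: 6, 6.
Level-3 differences are constant, so Q has degree 3.
Fitting a degree-3 polynomial gives Q(x) = x³ - x² - 4x + 4.
The coefficient of x² is -1.

-1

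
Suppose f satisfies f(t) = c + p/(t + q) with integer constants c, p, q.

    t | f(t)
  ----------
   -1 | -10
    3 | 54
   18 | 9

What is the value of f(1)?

-42

(f(t) − c)(t + q) = p for each data point; the three points give a linear system in c and q, then p follows.
Solving: c = 6, q = -2, p = 48, so f(t) = 6 + 48/(t − 2).
Then f(1) = 6 + 48/(-1) = -42.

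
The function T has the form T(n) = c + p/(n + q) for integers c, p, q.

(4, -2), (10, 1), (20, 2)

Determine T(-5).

7

(T(n) − c)(n + q) = p for each data point; the three points give a linear system in c and q, then p follows.
Solving: c = 3, q = 0, p = -20, so T(n) = 3 − 20/(n + 0).
Then T(-5) = 3 − 20/(-5) = 7.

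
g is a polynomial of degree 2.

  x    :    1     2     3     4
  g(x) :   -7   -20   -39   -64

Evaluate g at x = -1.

1

First differences: -13, -19, -25. Second differences: -6, -6.
Level-2 differences are constant, so g has degree 2.
Fitting a degree-2 polynomial gives g(x) = -3x² - 4x.
Then g(-1) = 1.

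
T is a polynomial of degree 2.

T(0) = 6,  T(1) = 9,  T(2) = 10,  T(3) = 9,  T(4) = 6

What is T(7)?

First differences: 3, 1, -1, -3. Second differences: -2, -2, -2.
Level-2 differences are constant, so T has degree 2.
Fitting a degree-2 polynomial gives T(m) = -m² + 4m + 6.
Then T(7) = -15.

-15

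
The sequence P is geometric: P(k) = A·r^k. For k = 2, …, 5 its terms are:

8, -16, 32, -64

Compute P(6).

128

Consecutive ratio: -16/8 = -2, and 32/(-16) = -2, so r = -2.
Then A·(-2)^2 = 8 gives A = 2, and P(k) = 2·(-2)^k.
P(6) = 2·(-2)^6 = 128.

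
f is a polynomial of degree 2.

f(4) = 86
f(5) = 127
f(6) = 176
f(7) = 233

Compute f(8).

298

First differences: 41, 49, 57. Second differences: 8, 8.
Level-2 differences are constant, so f has degree 2.
Extending the table by one column gives the next first difference 65, so f(8) = 233 + 65 = 298.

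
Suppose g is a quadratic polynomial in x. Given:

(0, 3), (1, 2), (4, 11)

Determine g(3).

Write g(x) = ax² + bx + c; the 3 given values yield a linear system in the 3 coefficients.
Solving, g(x) = x² - 2x + 3.
Then g(3) = 6.

6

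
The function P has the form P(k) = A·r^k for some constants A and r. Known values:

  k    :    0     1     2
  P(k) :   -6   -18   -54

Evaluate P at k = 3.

Consecutive ratio: -18/(-6) = 3, and -54/(-18) = 3, so r = 3.
Then A·3^0 = -6 gives A = -6, and P(k) = -6·3^k.
P(3) = -6·3^3 = -162.

-162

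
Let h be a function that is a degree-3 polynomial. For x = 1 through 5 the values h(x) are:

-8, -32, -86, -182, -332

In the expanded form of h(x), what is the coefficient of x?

First differences: -24, -54, -96, -150. Second differences: -30, -42, -54. Third differences: -12, -12.
Level-3 differences are constant, so h has degree 3.
Fitting a degree-3 polynomial gives h(x) = -2x³ - 3x² - x - 2.
The coefficient of x is -1.

-1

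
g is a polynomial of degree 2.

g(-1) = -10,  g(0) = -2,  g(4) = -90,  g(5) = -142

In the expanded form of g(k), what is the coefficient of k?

Write g(k) = ak² + bk + c; the 4 given values yield a linear system in the 3 coefficients.
Solving, g(k) = -6k² + 2k - 2.
The coefficient of k is 2.

2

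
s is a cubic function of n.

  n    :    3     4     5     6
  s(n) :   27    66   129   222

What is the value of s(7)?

Write s(n) = an³ + bn² + cn + d; the 4 given values yield a linear system in the 4 coefficients.
Solving, s(n) = n³ + 2n - 6.
Then s(7) = 351.

351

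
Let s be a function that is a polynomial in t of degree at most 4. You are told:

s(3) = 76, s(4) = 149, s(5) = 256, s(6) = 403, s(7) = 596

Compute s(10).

1511

Write s(t) = at^4 + bt³ + ct² + dt + e; the 5 given values yield a linear system in the 5 coefficients.
Solving, the leading coefficient vanishes, and s(t) = t³ + 5t² + t + 1.
Then s(10) = 1511.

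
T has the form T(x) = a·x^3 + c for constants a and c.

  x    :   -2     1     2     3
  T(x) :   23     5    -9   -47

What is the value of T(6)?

-425

From T(-2) = 23 and T(1) = 5: -8a + c = 23 and 1a + c = 5.
Subtracting: 9a = -18, so a = -2; then c = 23 − (-2)·(-8) = 7.
So T(x) = -2x³ + 7, and T(6) = -425.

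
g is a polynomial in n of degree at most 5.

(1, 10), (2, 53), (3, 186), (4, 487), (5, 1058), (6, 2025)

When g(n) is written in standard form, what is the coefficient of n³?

First differences: 43, 133, 301, 571, 967. Second differences: 90, 168, 270, 396. Third differences: 78, 102, 126. Fourth differences: 24, 24.
Level-4 differences are constant, so g has degree 4.
Fitting a degree-4 polynomial gives g(n) = n^4 + 3n³ + 2n² + n + 3.
The coefficient of n³ is 3.

3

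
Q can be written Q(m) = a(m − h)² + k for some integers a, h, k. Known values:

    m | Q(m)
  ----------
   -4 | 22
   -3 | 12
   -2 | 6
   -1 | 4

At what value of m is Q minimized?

First differences -10, -6, -2; second difference 4 = 2a, so a = 2.
Expanding, the m-coefficient is −2ah = -4h; matching it to the data gives h = -1, and then k = 4.
So Q(m) = 2(m + 1)² + 4.
Hence h = -1.

-1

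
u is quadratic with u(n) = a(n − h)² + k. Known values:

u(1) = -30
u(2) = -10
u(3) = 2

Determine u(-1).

First differences 20, 12; second difference -8 = 2a, so a = -4.
Expanding, the n-coefficient is −2ah = 8h; matching it to the data gives h = 4, and then k = 6.
So u(n) = -4(n − 4)² + 6.
u(-1) = -4·(-5)² + 6 = -94.

-94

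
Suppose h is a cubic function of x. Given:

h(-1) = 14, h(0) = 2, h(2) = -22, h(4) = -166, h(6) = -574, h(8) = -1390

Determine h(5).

Write h(x) = ax³ + bx² + cx + d; the 6 given values yield a linear system in the 4 coefficients.
Solving, h(x) = -3x³ + 3x² - 6x + 2.
Then h(5) = -328.

-328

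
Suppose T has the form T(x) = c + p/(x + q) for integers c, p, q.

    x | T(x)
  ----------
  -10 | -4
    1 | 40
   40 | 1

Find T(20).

(T(x) − c)(x + q) = p for each data point; the three points give a linear system in c and q, then p follows.
Solving: c = 0, q = 0, p = 40, so T(x) = 40/(x + 0).
Then T(20) = 0 + 40/20 = 2.

2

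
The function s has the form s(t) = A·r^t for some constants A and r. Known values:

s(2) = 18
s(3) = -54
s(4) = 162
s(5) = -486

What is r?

Consecutive ratio: -54/18 = -3, and 162/(-54) = -3, so r = -3.
Then A·(-3)^2 = 18 gives A = 2, and s(t) = 2·(-3)^t.

-3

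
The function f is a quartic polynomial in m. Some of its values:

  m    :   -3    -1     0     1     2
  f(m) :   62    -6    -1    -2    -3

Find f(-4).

243

Write f(m) = am^4 + bm³ + cm² + dm + e; the 5 given values yield a linear system in the 5 coefficients.
Solving, f(m) = m^4 - m³ - 4m² + 3m - 1.
Then f(-4) = 243.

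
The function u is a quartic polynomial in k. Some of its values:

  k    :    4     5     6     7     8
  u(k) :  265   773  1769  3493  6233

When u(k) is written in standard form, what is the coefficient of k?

Write u(k) = ak^4 + bk³ + ck² + dk + e; the 5 given values yield a linear system in the 5 coefficients.
Solving, u(k) = 2k^4 - 4k³ + 2k² - 4k - 7.
The coefficient of k is -4.

-4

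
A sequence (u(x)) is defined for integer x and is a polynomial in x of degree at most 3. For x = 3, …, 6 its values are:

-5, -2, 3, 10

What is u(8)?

First differences: 3, 5, 7. Second differences: 2, 2.
Level-2 differences are constant, so u has degree 2.
Fitting a degree-2 polynomial gives u(x) = x² - 4x - 2.
Then u(8) = 30.

30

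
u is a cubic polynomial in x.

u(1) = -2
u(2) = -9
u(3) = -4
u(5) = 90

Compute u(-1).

Write u(x) = ax³ + bx² + cx + d; the 4 given values yield a linear system in the 4 coefficients.
Solving, u(x) = 2x³ - 6x² - 3x + 5.
Then u(-1) = 0.

0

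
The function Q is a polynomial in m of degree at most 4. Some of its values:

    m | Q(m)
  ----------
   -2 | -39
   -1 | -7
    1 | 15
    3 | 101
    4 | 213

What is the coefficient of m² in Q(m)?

-1

Write Q(m) = am^4 + bm³ + cm² + dm + e; the 5 given values yield a linear system in the 5 coefficients.
Solving, the leading coefficient vanishes, and Q(m) = 3m³ - m² + 8m + 5.
The coefficient of m² is -1.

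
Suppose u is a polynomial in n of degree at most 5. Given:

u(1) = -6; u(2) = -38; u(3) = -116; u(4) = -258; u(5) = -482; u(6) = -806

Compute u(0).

Write u(n) = an^5 + bn^4 + cn³ + dn² + en + p; the 6 given values yield a linear system in the 6 coefficients.
Solving, the top 2 coefficients vanish, and u(n) = -3n³ - 5n² + 4n - 2.
Then u(0) = -2.

-2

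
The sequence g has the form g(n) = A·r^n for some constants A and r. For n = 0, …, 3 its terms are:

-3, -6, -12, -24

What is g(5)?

-96

Consecutive ratio: -6/(-3) = 2, and -12/(-6) = 2, so r = 2.
Then A·2^0 = -3 gives A = -3, and g(n) = -3·2^n.
g(5) = -3·2^5 = -96.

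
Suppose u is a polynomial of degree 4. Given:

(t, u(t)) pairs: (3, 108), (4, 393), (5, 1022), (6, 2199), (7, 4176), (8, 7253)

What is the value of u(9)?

11778

First differences: 285, 629, 1177, 1977, 3077. Second differences: 344, 548, 800, 1100. Third differences: 204, 252, 300. Fourth differences: 48, 48.
Level-4 differences are constant, so u has degree 4.
Fitting a degree-4 polynomial gives u(t) = 2t^4 - 2t³ + 2t² - 5t - 3.
Then u(9) = 11778.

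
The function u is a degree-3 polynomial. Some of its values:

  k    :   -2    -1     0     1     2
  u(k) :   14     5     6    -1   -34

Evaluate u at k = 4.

First differences: -9, 1, -7, -33. Second differences: 10, -8, -26. Third differences: -18, -18.
Level-3 differences are constant, so u has degree 3.
Fitting a degree-3 polynomial gives u(k) = -3k³ - 4k² + 6.
Then u(4) = -250.

-250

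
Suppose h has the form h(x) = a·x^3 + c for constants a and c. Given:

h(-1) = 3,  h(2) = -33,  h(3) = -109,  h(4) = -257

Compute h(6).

From h(-1) = 3 and h(2) = -33: -1a + c = 3 and 8a + c = -33.
Subtracting: 9a = -36, so a = -4; then c = 3 − (-4)·(-1) = -1.
So h(x) = -4x³ − 1, and h(6) = -865.

-865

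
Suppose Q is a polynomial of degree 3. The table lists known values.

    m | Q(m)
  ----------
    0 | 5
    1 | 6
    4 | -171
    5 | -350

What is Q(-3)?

74

Write Q(m) = am³ + bm² + cm + d; the 4 given values yield a linear system in the 4 coefficients.
Solving, Q(m) = -3m³ + 4m + 5.
Then Q(-3) = 74.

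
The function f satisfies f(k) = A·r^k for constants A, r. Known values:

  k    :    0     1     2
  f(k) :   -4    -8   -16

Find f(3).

Consecutive ratio: -8/(-4) = 2, and -16/(-8) = 2, so r = 2.
Then A·2^0 = -4 gives A = -4, and f(k) = -4·2^k.
f(3) = -4·2^3 = -32.

-32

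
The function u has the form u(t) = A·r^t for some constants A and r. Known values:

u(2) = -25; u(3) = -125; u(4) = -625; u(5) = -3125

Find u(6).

Consecutive ratio: -125/(-25) = 5, and -625/(-125) = 5, so r = 5.
Then A·5^2 = -25 gives A = -1, and u(t) = -1·5^t.
u(6) = -1·5^6 = -15625.

-15625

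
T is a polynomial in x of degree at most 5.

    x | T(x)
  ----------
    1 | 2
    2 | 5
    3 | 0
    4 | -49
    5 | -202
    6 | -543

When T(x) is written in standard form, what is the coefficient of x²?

First differences: 3, -5, -49, -153, -341. Second differences: -8, -44, -104, -188. Third differences: -36, -60, -84. Fourth differences: -24, -24.
Level-4 differences are constant, so T has degree 4.
Fitting a degree-4 polynomial gives T(x) = -x^4 + 4x³ - 3x² - x + 3.
The coefficient of x² is -3.

-3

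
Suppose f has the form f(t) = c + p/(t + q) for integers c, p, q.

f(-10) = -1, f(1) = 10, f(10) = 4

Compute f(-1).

26

(f(t) − c)(t + q) = p for each data point; the three points give a linear system in c and q, then p follows.
Solving: c = 2, q = 2, p = 24, so f(t) = 2 + 24/(t + 2).
Then f(-1) = 2 + 24/1 = 26.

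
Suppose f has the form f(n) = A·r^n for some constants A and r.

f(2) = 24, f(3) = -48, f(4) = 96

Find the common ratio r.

-2

Consecutive ratio: -48/24 = -2, and 96/(-48) = -2, so r = -2.
Then A·(-2)^2 = 24 gives A = 6, and f(n) = 6·(-2)^n.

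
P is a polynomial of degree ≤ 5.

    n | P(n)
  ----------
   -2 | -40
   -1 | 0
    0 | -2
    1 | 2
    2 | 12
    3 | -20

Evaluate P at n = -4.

-678

Write P(n) = an^5 + bn^4 + cn³ + dn² + en + p; the 6 given values yield a linear system in the 6 coefficients.
Solving, the leading coefficient vanishes, and P(n) = -2n^4 + 4n³ + 5n² - 3n - 2.
Then P(-4) = -678.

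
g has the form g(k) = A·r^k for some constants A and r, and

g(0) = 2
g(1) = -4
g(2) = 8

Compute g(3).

Consecutive ratio: -4/2 = -2, and 8/(-4) = -2, so r = -2.
Then A·(-2)^0 = 2 gives A = 2, and g(k) = 2·(-2)^k.
g(3) = 2·(-2)^3 = -16.

-16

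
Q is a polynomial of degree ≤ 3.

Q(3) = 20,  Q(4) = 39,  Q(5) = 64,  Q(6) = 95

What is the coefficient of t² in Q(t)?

3

Write Q(t) = at³ + bt² + ct + d; the 4 given values yield a linear system in the 4 coefficients.
Solving, the leading coefficient vanishes, and Q(t) = 3t² - 2t - 1.
The coefficient of t² is 3.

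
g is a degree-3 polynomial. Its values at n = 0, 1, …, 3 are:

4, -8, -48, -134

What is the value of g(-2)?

16

Write g(n) = an³ + bn² + cn + d; the 4 given values yield a linear system in the 4 coefficients.
Solving, g(n) = -3n³ - 5n² - 4n + 4.
Then g(-2) = 16.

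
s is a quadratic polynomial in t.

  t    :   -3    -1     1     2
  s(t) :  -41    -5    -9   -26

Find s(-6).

-170

Write s(t) = at² + bt + c; the 4 given values yield a linear system in the 3 coefficients.
Solving, s(t) = -5t² - 2t - 2.
Then s(-6) = -170.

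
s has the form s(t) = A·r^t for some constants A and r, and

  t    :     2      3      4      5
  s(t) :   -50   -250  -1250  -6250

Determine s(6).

Consecutive ratio: -250/(-50) = 5, and -1250/(-250) = 5, so r = 5.
Then A·5^2 = -50 gives A = -2, and s(t) = -2·5^t.
s(6) = -2·5^6 = -31250.

-31250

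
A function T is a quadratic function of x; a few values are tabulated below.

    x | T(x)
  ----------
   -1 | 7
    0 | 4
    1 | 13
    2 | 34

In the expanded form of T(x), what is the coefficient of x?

3

Write T(x) = ax² + bx + c; the 4 given values yield a linear system in the 3 coefficients.
Solving, T(x) = 6x² + 3x + 4.
The coefficient of x is 3.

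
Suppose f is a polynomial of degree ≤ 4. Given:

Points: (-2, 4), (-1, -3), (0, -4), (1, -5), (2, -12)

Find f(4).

-68

First differences: -7, -1, -1, -7. Second differences: 6, 0, -6. Third differences: -6, -6.
Level-3 differences are constant, so f has degree 3.
Fitting a degree-3 polynomial gives f(n) = -n³ - 4.
Then f(4) = -68.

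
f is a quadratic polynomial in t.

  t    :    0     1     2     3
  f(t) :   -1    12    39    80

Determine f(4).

First differences: 13, 27, 41. Second differences: 14, 14.
Level-2 differences are constant, so f has degree 2.
Fitting a degree-2 polynomial gives f(t) = 7t² + 6t - 1.
Then f(4) = 135.

135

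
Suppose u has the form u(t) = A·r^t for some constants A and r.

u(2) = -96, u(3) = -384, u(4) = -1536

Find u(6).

-24576

Consecutive ratio: -384/(-96) = 4, and -1536/(-384) = 4, so r = 4.
Then A·4^2 = -96 gives A = -6, and u(t) = -6·4^t.
u(6) = -6·4^6 = -24576.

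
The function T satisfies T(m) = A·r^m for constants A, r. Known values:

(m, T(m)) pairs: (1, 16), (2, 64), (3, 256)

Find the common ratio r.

Consecutive ratio: 64/16 = 4, and 256/64 = 4, so r = 4.
Then A·4^1 = 16 gives A = 4, and T(m) = 4·4^m.

4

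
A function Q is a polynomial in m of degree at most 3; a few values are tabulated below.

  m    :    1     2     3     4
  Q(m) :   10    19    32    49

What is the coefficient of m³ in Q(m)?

0

First differences: 9, 13, 17. Second differences: 4, 4.
Level-2 differences are constant, so Q has degree 2.
Fitting a degree-2 polynomial gives Q(m) = 2m² + 3m + 5.
The coefficient of m³ is 0.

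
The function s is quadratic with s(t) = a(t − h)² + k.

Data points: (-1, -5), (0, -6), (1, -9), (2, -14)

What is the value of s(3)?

First differences -1, -3, -5; second difference -2 = 2a, so a = -1.
Expanding, the t-coefficient is −2ah = 2h; matching it to the data gives h = -1, and then k = -5.
So s(t) = -1(t + 1)² − 5.
s(3) = -1·4² − 5 = -21.

-21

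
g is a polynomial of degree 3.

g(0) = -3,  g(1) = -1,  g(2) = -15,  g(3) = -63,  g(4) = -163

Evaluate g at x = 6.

-591

Write g(x) = ax³ + bx² + cx + d; the 5 given values yield a linear system in the 4 coefficients.
Solving, g(x) = -3x³ + x² + 4x - 3.
Then g(6) = -591.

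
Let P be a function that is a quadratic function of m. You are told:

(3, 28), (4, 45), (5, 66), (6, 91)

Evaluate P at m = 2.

First differences: 17, 21, 25. Second differences: 4, 4.
Level-2 differences are constant, so P has degree 2.
Fitting a degree-2 polynomial gives P(m) = 2m² + 3m + 1.
Then P(2) = 15.

15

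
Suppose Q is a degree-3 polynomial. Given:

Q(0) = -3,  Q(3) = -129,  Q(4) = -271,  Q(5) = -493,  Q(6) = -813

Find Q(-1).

Write Q(k) = ak³ + bk² + ck + d; the 5 given values yield a linear system in the 4 coefficients.
Solving, Q(k) = -3k³ - 4k² - 3k - 3.
Then Q(-1) = -1.

-1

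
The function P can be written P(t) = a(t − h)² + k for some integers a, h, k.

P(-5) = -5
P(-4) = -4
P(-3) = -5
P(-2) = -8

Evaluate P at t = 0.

First differences 1, -1, -3; second difference -2 = 2a, so a = -1.
Expanding, the t-coefficient is −2ah = 2h; matching it to the data gives h = -4, and then k = -4.
So P(t) = -1(t + 4)² − 4.
P(0) = -1·4² − 4 = -20.

-20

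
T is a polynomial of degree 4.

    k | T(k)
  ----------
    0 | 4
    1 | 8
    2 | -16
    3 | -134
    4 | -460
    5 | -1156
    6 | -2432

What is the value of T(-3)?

Write T(k) = ak^4 + bk³ + ck² + dk + e; the 7 given values yield a linear system in the 5 coefficients.
Solving, T(k) = -2k^4 + k³ - 3k² + 8k + 4.
Then T(-3) = -236.

-236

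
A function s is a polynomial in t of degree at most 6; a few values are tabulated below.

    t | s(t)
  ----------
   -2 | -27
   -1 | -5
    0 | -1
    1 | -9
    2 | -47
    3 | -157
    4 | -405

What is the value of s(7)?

Write s(t) = at^6 + bt^5 + ct^4 + dt³ + et² + pt + q; the 7 given values yield a linear system in the 7 coefficients.
Solving, the top 2 coefficients vanish, and s(t) = -t^4 - t³ - 5t² - t - 1.
Then s(7) = -2997.

-2997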